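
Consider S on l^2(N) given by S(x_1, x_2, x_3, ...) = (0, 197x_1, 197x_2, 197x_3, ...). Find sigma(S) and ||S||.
sigma(S) = closed disk {z in C : |z| ≤ 197}; ||S|| = 197

Note S = 197·U where U is the unit right shift (U x)_k = x_{k-1} (with x_0 := 0); so ||S|| = 197||U|| and sigma(S) = 197·sigma(U). ||S x||^2 = sum_{k≥1} |197x_k|^2 = 38809||x||^2, so ||S|| = 197 and sigma(S) ⊂ {|z| ≤ 197}. For any |lambda| < 197, the equation (S - lambda I) x = 0 forces x_1 = 0, then 197x_k = lambda x_{k+1} ⇒ x = 0, so S has no eigenvalues. But (S - lambda I) is not surjective for |lambda| < 197: solving (S - lambda I) x = e_1 would require x_n proportional to (lambda/197)^(-n), which is not in l^2. So every |lambda| < 197 lies in the residual spectrum. The boundary |lambda| = 197 is in the approximate point spectrum (the spectrum is closed). Hence sigma(S) is the closed disk of radius 197.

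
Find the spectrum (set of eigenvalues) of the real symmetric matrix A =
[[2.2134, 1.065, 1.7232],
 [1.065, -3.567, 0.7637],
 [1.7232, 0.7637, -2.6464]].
sigma(A) ≈ {-4, -3, 3}

A is real symmetric, so its spectrum consists of real eigenvalues. Expanding the characteristic polynomial of the displayed matrix gives
  det(λ I - A) = p(λ) = λ^3 + (4)λ^2 + (-9)λ + (-36).
Solving p(λ) = 0 yields eigenvalues ≈ -4, -3, 3. (A is shown rounded to 4 decimals, so these recover the underlying integer eigenvalues to within that precision.)
Verification: the trace of A = -4 equals the sum of eigenvalues -4, and det(A) ≈ 35.9995 matches the eigenvalue product 36.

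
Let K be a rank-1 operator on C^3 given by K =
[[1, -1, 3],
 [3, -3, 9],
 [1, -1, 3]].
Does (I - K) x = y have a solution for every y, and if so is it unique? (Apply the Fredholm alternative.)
(I - K) is singular (det(I - K) = 0, i.e. 1 ∈ sigma(K)). (I - K) x = y is solvable iff y ⊥ ker((I - K)^*) = span{(1, -1, 3)}, i.e. iff y_1 - y_2 + 3y_3 = 0. When solvable, the solutions are x = y + c·(1, 3, 1), c arbitrary (ker(I - K) = span{(1, 3, 1)}, dimension 1).

K has rank 1, so it is an outer product K = u v^T: every row of K is a multiple of one row vector. Reading off the entries, u = (1, 3, 1) and v = (1, -1, 3) (row i of K equals u_i·v^T). A rank-one matrix u v^T satisfies K u = u (v·u) and kills the (2)-dimensional subspace v^⊥, so its characteristic polynomial is lambda^2 (lambda - v·u) with v·u = tr K = 1. Hence the eigenvalues of I - K are 1 (multiplicity 2) and 1 - (1) = 0, so det(I - K) = 0. (Direct check: I - K =
[[0, 1, -3],
 [-3, 4, -9],
 [-1, 1, -2]]
has determinant 0.) So 1 is an eigenvalue of K and (I - K) is not invertible. The finite-dimensional Fredholm alternative says: either (I - K) is invertible, or ker(I - K) ≠ {0} and then range(I - K) = ker((I - K)^*)^⊥, with dim ker(I - K) = dim ker((I - K)^*). We are in the second case, so we need both kernels. Kernel of I - K: (I - K) u = u - u (v·u) = u - u = 0, so ker(I - K) = span{u} = span{(1, 3, 1)} (it is exactly 1-dimensional because rank(I - K) = 2). Kernel of the adjoint: K is real, so (I - K)^* = I - K^T = I - v u^T, and (I - v u^T) v = v - v (u·v) = 0; hence ker((I - K)^*) = span{v} = span{(1, -1, 3)}. Therefore (I - K) x = y is solvable iff <y, v> = 0, i.e. iff y_1 - y_2 + 3y_3 = 0. When this holds, K y = u (v·y) = 0, so (I - K) y = y and x = y is a particular solution; the full solution set is the line x = y + c·u = y + c·(1, 3, 1), c ∈ C.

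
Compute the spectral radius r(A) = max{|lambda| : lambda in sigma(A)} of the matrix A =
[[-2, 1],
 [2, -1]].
r(A) = 3

The eigenvalues of A are the roots of its characteristic polynomial. With M = A (coefficients from the trace and determinant):
  p(λ) = det(λ I - M) = λ^2 + 3λ.
For λ^2 + 3λ the discriminant is 9. It is a perfect square (3^2), so the roots are rational: λ = (-3 ± 3)/2 = 0, -3.
Thus the eigenvalues (to 4 decimals) are 0 (modulus 0); -3 (modulus 3). The spectral radius is the largest modulus: r(A) = 3. (Cross-check: r(A) ≤ ||A||_2 ≈ 3.1623; equality holds whenever A is normal, though it can also hold for some non-normal A.)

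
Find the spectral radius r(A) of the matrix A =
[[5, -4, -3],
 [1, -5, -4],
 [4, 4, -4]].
r(A) = sqrt(39) ≈ 6.245

The eigenvalues of A are the roots of its characteristic polynomial. With M = A (coefficients from the trace, the sum of principal 2x2 minors, and det A):
  p(λ) = det(λ I - M) = λ^3 + 4λ^2 + 7λ - 156.
By the rational root theorem any rational root is an integer divisor of 156. Testing λ = 4: p(4) = 64 + 64 + 28 - 156 = 0, so λ = 4 is a root. Dividing out (λ - 4) leaves p(λ) = (λ - 4)(λ^2 + 8λ + 39). For λ^2 + 8λ + 39 the discriminant is -92. It is negative, so the roots are the complex-conjugate pair λ = -4 ± (sqrt(92)/2) i ≈ -4 ± 4.7958i. For a conjugate pair the product of the roots equals the constant term, so |λ|^2 = 39 and |λ| = sqrt(39) ≈ 6.245.
Thus the eigenvalues (to 4 decimals) are -4 ± 4.7958i (modulus 6.245); 4 (modulus 4). The spectral radius is the largest modulus: r(A) = sqrt(39) ≈ 6.245. (Cross-check: r(A) ≤ ||A||_2 ≈ 9.327; equality holds whenever A is normal, though it can also hold for some non-normal A.)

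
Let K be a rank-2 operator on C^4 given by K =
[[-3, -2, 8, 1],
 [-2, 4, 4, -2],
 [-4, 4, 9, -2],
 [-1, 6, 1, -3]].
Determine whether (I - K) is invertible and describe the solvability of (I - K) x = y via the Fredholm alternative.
(I - K) is invertible (det(I - K) = -12 ≠ 0), so for every y in C^4 the equation (I - K) x = y has a unique solution.

K has rank 2 and factors as K = U V^T = u1 v1^T + u2 v2^T with u1 = (1, 2, 3, 2), v1 = (-1, 2, 2, -1), u2 = (-2, 0, -1, 1), v2 = (1, 2, -3, -1) (multiplying out reproduces the displayed K). The nonzero eigenvalues of U V^T coincide with those of the 2 x 2 matrix G = V^T U = [[v1·u1, v1·u2], [v2·u1, v2·u2]] = [[7, -1], [-6, 0]], and by the Sylvester determinant identity det(I_4 - U V^T) = det(I_2 - V^T U) = det([[-6, 1], [6, 1]]) = (-6)(1) - (1)(6) = -12. (Direct check: I - K =
[[4, 2, -8, -1],
 [2, -3, -4, 2],
 [4, -4, -8, 2],
 [1, -6, -1, 4]]
has determinant -12.) The finite-dimensional Fredholm alternative says: either (I - K) is invertible, or ker(I - K) ≠ {0} and then range(I - K) = ker((I - K)^*)^⊥, with dim ker(I - K) = dim ker((I - K)^*). Since det(I - K) ≠ 0, 1 is not an eigenvalue of K and ker(I - K) = {0}, so we are in the first case: for every y there is a unique x = (I - K)^(-1) y. (Explicitly, by the Woodbury identity, (I - U V^T)^(-1) = I + U (I_2 - G)^(-1) V^T.)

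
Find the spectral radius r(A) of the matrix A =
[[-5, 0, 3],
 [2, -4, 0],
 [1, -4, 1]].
r(A) = (6 + sqrt(52))/2 ≈ 6.6056

The eigenvalues of A are the roots of its characteristic polynomial. With M = A (coefficients from the trace, the sum of principal 2x2 minors, and det A):
  p(λ) = det(λ I - M) = λ^3 + 8λ^2 + 8λ - 8.
By the rational root theorem any rational root is an integer divisor of 8. Testing λ = -2: p(-2) = -8 + 32 - 16 - 8 = 0, so λ = -2 is a root. Dividing out (λ + 2) leaves p(λ) = (λ + 2)(λ^2 + 6λ - 4). For λ^2 + 6λ - 4 the discriminant is 52. It is nonnegative but not a perfect square, so the roots are real and irrational: λ = (-6 ± sqrt(52))/2 ≈ 0.6056, -6.6056.
Thus the eigenvalues (to 4 decimals) are 0.6056 (modulus 0.6056); -6.6056 (modulus 6.6056); -2 (modulus 2). The spectral radius is the largest modulus: r(A) = (6 + sqrt(52))/2 ≈ 6.6056. (Cross-check: r(A) ≤ ||A||_2 ≈ 6.676; equality holds whenever A is normal, though it can also hold for some non-normal A.)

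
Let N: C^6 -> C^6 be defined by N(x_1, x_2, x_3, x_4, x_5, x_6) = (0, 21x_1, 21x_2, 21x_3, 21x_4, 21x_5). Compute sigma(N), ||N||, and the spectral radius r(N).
sigma(N) = {0}; ||N|| = 21; r(N) = 0. (N is nilpotent with N^6 = 0.)

On C^6, N is a strictly lower-triangular matrix with 21 on the subdiagonal and zeros elsewhere, so its characteristic polynomial is lambda^6 and every eigenvalue is 0: sigma(N) = {0}. For the operator norm, N e_i = 21e_{i+1} for i = 1, ..., 5 and N e_6 = 0, so the singular values of N are 21 (with multiplicity 5) and 0; hence ||N|| = 21. The spectral radius r(N) = max|lambda| = 0. Note ||N|| > r(N) — characteristic of non-normal nilpotent operators. Indeed N^6 = 0.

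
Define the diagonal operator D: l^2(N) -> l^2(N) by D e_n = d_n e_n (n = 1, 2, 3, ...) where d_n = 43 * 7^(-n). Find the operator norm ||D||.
||D|| = 43/7 (attained at n = 1)

For D diagonal, ||D|| = sup_n |d_n|. The sequence d_n = 43 * 7^(-n) is positive and strictly decreasing (ratio 7^(-1) < 1), so the supremum is d_1 = 43/7. Hence ||D|| = 43/7.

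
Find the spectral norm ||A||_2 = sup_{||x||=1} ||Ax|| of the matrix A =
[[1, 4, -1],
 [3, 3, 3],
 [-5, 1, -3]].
||A||_2 ≈ 7.315 (= sqrt(largest eigenvalue of A^T A))

||A||_2 = sigma_max(A) = sqrt(lambda_max(A^T A)). Form the symmetric matrix M = A^T A =
[[35, 8, 23],
 [8, 26, 2],
 [23, 2, 19]].
Its characteristic polynomial (trace, sum of principal 2x2 minors, determinant of M give the coefficients) is
  p(λ) = det(λ I - M) = λ^3 - 80λ^2 + 1472λ - 2916.
No integer candidate from the rational root theorem (±divisors of 2916) is a root, so the roots are irrational. The cubic discriminant is Δ = 1088829776 > 0, so there are three distinct real roots. p(2) = -284 and p(3) = 807 have opposite signs, so a root lies in (2, 3); Newton's method refines it to λ ≈ 2.2479. p(24) = 156 and p(25) = -491 have opposite signs, so a root lies in (24, 25); Newton's method refines it to λ ≈ 24.243. p(53) = -743 and p(54) = 756 have opposite signs, so a root lies in (53, 54); Newton's method refines it to λ ≈ 53.5091. Check (Vieta): the three roots sum to 80, matching tr M = 80.
So the eigenvalues of A^T A are ≈ 2.2479, 24.243, 53.5091 (all ≥ 0, as they must be for A^T A). The largest is λ_max ≈ 53.5091, hence ||A||_2 = sqrt(λ_max) ≈ 7.315.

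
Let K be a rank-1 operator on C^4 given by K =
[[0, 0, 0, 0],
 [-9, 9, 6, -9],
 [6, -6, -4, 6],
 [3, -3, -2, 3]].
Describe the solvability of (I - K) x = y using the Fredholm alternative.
(I - K) is invertible (det(I - K) = -7 ≠ 0), so for every y in C^4 the equation (I - K) x = y has a unique solution.

K has rank 1, so it is an outer product K = u v^T: every row of K is a multiple of one row vector. Reading off the entries, u = (0, 3, -2, -1) and v = (-3, 3, 2, -3) (row i of K equals u_i·v^T). A rank-one matrix u v^T satisfies K u = u (v·u) and kills the (3)-dimensional subspace v^⊥, so its characteristic polynomial is lambda^3 (lambda - v·u) with v·u = tr K = 8. Hence the eigenvalues of I - K are 1 (multiplicity 3) and 1 - (8) = -7, so det(I - K) = -7. (Direct check: I - K =
[[1, 0, 0, 0],
 [9, -8, -6, 9],
 [-6, 6, 5, -6],
 [-3, 3, 2, -2]]
has determinant -7.) The finite-dimensional Fredholm alternative says: either (I - K) is invertible, or ker(I - K) ≠ {0} and then range(I - K) = ker((I - K)^*)^⊥, with dim ker(I - K) = dim ker((I - K)^*). Since det(I - K) ≠ 0, 1 is not an eigenvalue of K and ker(I - K) = {0}, so we are in the first case: for every y there is a unique x = (I - K)^(-1) y. Explicitly, by the Sherman–Morrison formula, (I - u v^T)^(-1) = I + u v^T/(1 - v·u), i.e. (I - K)^(-1) = I + K/(-7).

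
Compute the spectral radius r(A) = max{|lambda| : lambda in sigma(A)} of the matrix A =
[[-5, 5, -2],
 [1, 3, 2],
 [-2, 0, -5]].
r(A) ≈ 7.6694

The eigenvalues of A are the roots of its characteristic polynomial. With M = A (coefficients from the trace, the sum of principal 2x2 minors, and det A):
  p(λ) = det(λ I - M) = λ^3 + 7λ^2 - 14λ - 68.
No integer candidate from the rational root theorem (±divisors of 68) is a root, so the roots are irrational. The cubic discriminant is Δ = 108980 > 0, so there are three distinct real roots. p(-8) = -20 and p(-7) = 30 have opposite signs, so a root lies in (-8, -7); Newton's method refines it to λ ≈ -7.6694. p(-3) = 10 and p(-2) = -20 have opposite signs, so a root lies in (-3, -2); Newton's method refines it to λ ≈ -2.6617. p(3) = -20 and p(4) = 52 have opposite signs, so a root lies in (3, 4); Newton's method refines it to λ ≈ 3.3311. Check (Vieta): the three roots sum to -7, matching tr M = -7.
Thus the eigenvalues (to 4 decimals) are -7.6694 (modulus 7.6694); -2.6617 (modulus 2.6617); 3.3311 (modulus 3.3311). The spectral radius is the largest modulus: r(A) ≈ 7.6694. (Cross-check: r(A) ≤ ||A||_2 ≈ 8.0679; equality holds whenever A is normal, though it can also hold for some non-normal A.)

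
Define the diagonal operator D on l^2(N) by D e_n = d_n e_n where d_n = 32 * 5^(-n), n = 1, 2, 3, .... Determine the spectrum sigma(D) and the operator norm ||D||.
sigma(D) = {32 * 5^(-n) : n ≥ 1} ∪ {0}; ||D|| = 32/5

A bounded diagonal operator on l^2 with diagonal entries d_n has spectrum equal to the closure of {d_n : n ≥ 1}: every d_n is an eigenvalue (with eigenvector e_n), so {d_n} ⊂ sigma(D); the spectrum is closed, so its closure is too; and for lambda not in the closure, (D - lambda I) has bounded inverse (the diagonal entries 1/(d_n - lambda) are bounded). For our sequence d_n = 32 * 5^(-n), n = 1, 2, 3, ...:
  - {d_n} = {32 * 5^(-n) : n ≥ 1}; the only limit point is 0
  - closure = {32 * 5^(-n) : n ≥ 1} ∪ {0}
For the norm: a diagonal operator has ||D|| = sup_n |d_n|. Here d_n = 32 * 5^(-n) is positive and decreasing, so sup_n |d_n| = d_1 = 32/5. So ||D|| = 32/5.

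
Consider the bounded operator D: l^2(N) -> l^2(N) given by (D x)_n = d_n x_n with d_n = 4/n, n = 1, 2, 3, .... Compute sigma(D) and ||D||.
sigma(D) = {4/n : n ≥ 1} ∪ {0}; ||D|| = 4

A bounded diagonal operator on l^2 with diagonal entries d_n has spectrum equal to the closure of {d_n : n ≥ 1}: every d_n is an eigenvalue (with eigenvector e_n), so {d_n} ⊂ sigma(D); the spectrum is closed, so its closure is too; and for lambda not in the closure, (D - lambda I) has bounded inverse (the diagonal entries 1/(d_n - lambda) are bounded). For our sequence d_n = 4/n, n = 1, 2, 3, ...:
  - {d_n} = {4/n : n ≥ 1}; the only limit point is 0
  - closure = {4/n : n ≥ 1} ∪ {0}
For the norm: a diagonal operator has ||D|| = sup_n |d_n|. Here d_n = 4/n is positive and decreasing, so sup_n |d_n| = d_1 = 4. So ||D|| = 4.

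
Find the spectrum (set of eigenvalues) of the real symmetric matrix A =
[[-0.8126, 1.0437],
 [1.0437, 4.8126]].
sigma(A) ≈ {-1, 5}

A is real symmetric, so its spectrum consists of real eigenvalues. Expanding the characteristic polynomial of the displayed matrix gives
  det(λ I - A) = p(λ) = λ^2 + (-4)λ + (-5).
Solving p(λ) = 0 yields eigenvalues ≈ -1, 5. (A is shown rounded to 4 decimals, so these recover the underlying integer eigenvalues to within that precision.)
Verification: the trace of A = 4 equals the sum of eigenvalues 4, and det(A) ≈ -5.0000 matches the eigenvalue product -5.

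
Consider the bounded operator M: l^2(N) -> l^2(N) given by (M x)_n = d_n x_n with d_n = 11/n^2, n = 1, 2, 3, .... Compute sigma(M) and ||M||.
sigma(M) = {11/n^2 : n ≥ 1} ∪ {0}; ||M|| = 11

A bounded diagonal operator on l^2 with diagonal entries d_n has spectrum equal to the closure of {d_n : n ≥ 1}: every d_n is an eigenvalue (with eigenvector e_n), so {d_n} ⊂ sigma(M); the spectrum is closed, so its closure is too; and for lambda not in the closure, (M - lambda I) has bounded inverse (the diagonal entries 1/(d_n - lambda) are bounded). For our sequence d_n = 11/n^2, n = 1, 2, 3, ...:
  - {d_n} = {11/n^2 : n ≥ 1}; the only limit point is 0
  - closure = {11/n^2 : n ≥ 1} ∪ {0}
For the norm: a diagonal operator has ||M|| = sup_n |d_n|. Here d_n = 11/n^2 is positive and decreasing, so sup_n |d_n| = d_1 = 11. So ||M|| = 11.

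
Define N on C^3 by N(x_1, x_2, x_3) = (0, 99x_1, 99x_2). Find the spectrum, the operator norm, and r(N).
sigma(N) = {0}; ||N|| = 99; r(N) = 0. (N is nilpotent with N^3 = 0.)

On C^3, N is a strictly lower-triangular matrix with 99 on the subdiagonal and zeros elsewhere, so its characteristic polynomial is lambda^3 and every eigenvalue is 0: sigma(N) = {0}. For the operator norm, N e_i = 99e_{i+1} for i = 1, ..., 2 and N e_3 = 0, so the singular values of N are 99 (with multiplicity 2) and 0; hence ||N|| = 99. The spectral radius r(N) = max|lambda| = 0. Note ||N|| > r(N) — characteristic of non-normal nilpotent operators. Indeed N^3 = 0.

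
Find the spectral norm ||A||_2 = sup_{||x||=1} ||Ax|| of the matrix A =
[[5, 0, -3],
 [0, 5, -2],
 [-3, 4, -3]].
||A||_2 ≈ 7.5913 (= sqrt(largest eigenvalue of A^T A))

||A||_2 = sigma_max(A) = sqrt(lambda_max(A^T A)). Form the symmetric matrix M = A^T A =
[[34, -12, -6],
 [-12, 41, -22],
 [-6, -22, 22]].
Its characteristic polynomial (trace, sum of principal 2x2 minors, determinant of M give the coefficients) is
  p(λ) = det(λ I - M) = λ^3 - 97λ^2 + 2380λ - 6400.
No integer candidate from the rational root theorem (±divisors of 6400) is a root, so the roots are irrational. The cubic discriminant is Δ = 1495974800 > 0, so there are three distinct real roots. p(3) = -106 and p(4) = 1632 have opposite signs, so a root lies in (3, 4); Newton's method refines it to λ ≈ 3.0582. p(36) = 224 and p(37) = -480 have opposite signs, so a root lies in (36, 37); Newton's method refines it to λ ≈ 36.3144. p(57) = -700 and p(58) = 444 have opposite signs, so a root lies in (57, 58); Newton's method refines it to λ ≈ 57.6273. Check (Vieta): the three roots sum to 97, matching tr M = 97.
So the eigenvalues of A^T A are ≈ 3.0582, 36.3144, 57.6273 (all ≥ 0, as they must be for A^T A). The largest is λ_max ≈ 57.6273, hence ||A||_2 = sqrt(λ_max) ≈ 7.5913.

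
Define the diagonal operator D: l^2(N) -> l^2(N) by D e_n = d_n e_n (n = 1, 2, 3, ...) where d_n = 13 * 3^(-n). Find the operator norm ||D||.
||D|| = 13/3 (attained at n = 1)

For D diagonal, ||D|| = sup_n |d_n|. The sequence d_n = 13 * 3^(-n) is positive and strictly decreasing (ratio 3^(-1) < 1), so the supremum is d_1 = 13/3. Hence ||D|| = 13/3.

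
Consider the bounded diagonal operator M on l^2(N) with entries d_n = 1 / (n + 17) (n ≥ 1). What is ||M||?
||M|| = 1/18 (attained at n = 1)

For M diagonal, ||M|| = sup_n |d_n| = sup_n 1/(n + 17). This is positive and strictly decreasing in n, so the supremum is attained at n = 1: d_1 = 1/(1 + 17) = 1/18. Hence ||M|| = 1/18.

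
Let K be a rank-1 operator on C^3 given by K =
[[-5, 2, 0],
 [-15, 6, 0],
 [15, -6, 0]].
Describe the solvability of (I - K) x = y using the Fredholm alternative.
(I - K) is singular (det(I - K) = 0, i.e. 1 ∈ sigma(K)). (I - K) x = y is solvable iff y ⊥ ker((I - K)^*) = span{(-5, 2, 0)}, i.e. iff -5y_1 + 2y_2 = 0. When solvable, the solutions are x = y + c·(1, 3, -3), c arbitrary (ker(I - K) = span{(1, 3, -3)}, dimension 1).

K has rank 1, so it is an outer product K = u v^T: every row of K is a multiple of one row vector. Reading off the entries, u = (1, 3, -3) and v = (-5, 2, 0) (row i of K equals u_i·v^T). A rank-one matrix u v^T satisfies K u = u (v·u) and kills the (2)-dimensional subspace v^⊥, so its characteristic polynomial is lambda^2 (lambda - v·u) with v·u = tr K = 1. Hence the eigenvalues of I - K are 1 (multiplicity 2) and 1 - (1) = 0, so det(I - K) = 0. (Direct check: I - K =
[[6, -2, 0],
 [15, -5, 0],
 [-15, 6, 1]]
has determinant 0.) So 1 is an eigenvalue of K and (I - K) is not invertible. The finite-dimensional Fredholm alternative says: either (I - K) is invertible, or ker(I - K) ≠ {0} and then range(I - K) = ker((I - K)^*)^⊥, with dim ker(I - K) = dim ker((I - K)^*). We are in the second case, so we need both kernels. Kernel of I - K: (I - K) u = u - u (v·u) = u - u = 0, so ker(I - K) = span{u} = span{(1, 3, -3)} (it is exactly 1-dimensional because rank(I - K) = 2). Kernel of the adjoint: K is real, so (I - K)^* = I - K^T = I - v u^T, and (I - v u^T) v = v - v (u·v) = 0; hence ker((I - K)^*) = span{v} = span{(-5, 2, 0)}. Therefore (I - K) x = y is solvable iff <y, v> = 0, i.e. iff -5y_1 + 2y_2 = 0. When this holds, K y = u (v·y) = 0, so (I - K) y = y and x = y is a particular solution; the full solution set is the line x = y + c·u = y + c·(1, 3, -3), c ∈ C.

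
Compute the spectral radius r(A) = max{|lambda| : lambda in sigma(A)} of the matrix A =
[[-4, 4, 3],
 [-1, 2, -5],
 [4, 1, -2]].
r(A) ≈ 7.2383

The eigenvalues of A are the roots of its characteristic polynomial. With M = A (coefficients from the trace, the sum of principal 2x2 minors, and det A):
  p(λ) = det(λ I - M) = λ^3 + 4λ^2 - 7λ + 119.
No integer candidate from the rational root theorem (±divisors of 119) is a root, so the roots are irrational. The cubic discriminant is Δ = -470631 < 0, so there is one real root and a complex-conjugate pair. p(-8) = -81 and p(-7) = 21 have opposite signs, so a root lies in (-8, -7); Newton's method refines it to λ ≈ -7.2383. Dividing out (λ - (-7.2383)) leaves approximately λ^2 - 3.2383λ + 16.4402. For λ^2 - 3.2383λ + 16.4402 the discriminant is -55.2741. It is negative, so the remaining roots are the complex-conjugate pair λ ≈ 1.6192 ± 3.7173i. Their product equals the constant term, so |λ|^2 ≈ 16.4402 and |λ| ≈ 4.0547.
Thus the eigenvalues (to 4 decimals) are -7.2383 (modulus 7.2383); 1.6192 ± 3.7173i (modulus 4.0547). The spectral radius is the largest modulus: r(A) ≈ 7.2383. (Cross-check: r(A) ≤ ||A||_2 ≈ 7.3159; equality holds whenever A is normal, though it can also hold for some non-normal A.)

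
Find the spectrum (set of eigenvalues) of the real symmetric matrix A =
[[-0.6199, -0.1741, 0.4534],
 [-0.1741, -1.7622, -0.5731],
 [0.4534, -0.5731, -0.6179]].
sigma(A) ≈ {-2, -1, 0}

A is real symmetric, so its spectrum consists of real eigenvalues. Expanding the characteristic polynomial of the displayed matrix gives
  det(λ I - A) = p(λ) = λ^3 + (3)λ^2 + (2)λ + (0).
Solving p(λ) = 0 yields eigenvalues ≈ -2, -1, 0. (A is shown rounded to 4 decimals, so these recover the underlying integer eigenvalues to within that precision.)
Verification: the trace of A = -3 equals the sum of eigenvalues -3, and det(A) ≈ 0.0001 matches the eigenvalue product 0.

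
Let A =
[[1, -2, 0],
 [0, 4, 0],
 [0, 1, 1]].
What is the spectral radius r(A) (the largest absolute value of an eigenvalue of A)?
r(A) = 4

The eigenvalues of A are the roots of its characteristic polynomial. With M = A (coefficients from the trace, the sum of principal 2x2 minors, and det A):
  p(λ) = det(λ I - M) = λ^3 - 6λ^2 + 9λ - 4.
By the rational root theorem any rational root is an integer divisor of 4. Testing λ = 4: p(4) = 64 - 96 + 36 - 4 = 0, so λ = 4 is a root. Dividing out (λ - 4) leaves p(λ) = (λ - 4)(λ^2 - 2λ + 1). For λ^2 - 2λ + 1 the discriminant is 0. It is a perfect square (0^2), so the roots are rational: λ = (2 ± 0)/2 = 1, 1.
Thus the eigenvalues (to 4 decimals) are 1 (modulus 1); 4 (modulus 4). The spectral radius is the largest modulus: r(A) = 4. (Cross-check: r(A) ≤ ||A||_2 ≈ 4.6094; equality holds whenever A is normal, though it can also hold for some non-normal A.)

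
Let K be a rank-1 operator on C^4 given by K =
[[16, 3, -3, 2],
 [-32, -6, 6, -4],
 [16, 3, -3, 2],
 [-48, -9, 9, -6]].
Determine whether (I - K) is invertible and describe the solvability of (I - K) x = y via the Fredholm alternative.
(I - K) is singular (det(I - K) = 0, i.e. 1 ∈ sigma(K)). (I - K) x = y is solvable iff y ⊥ ker((I - K)^*) = span{(16, 3, -3, 2)}, i.e. iff 16y_1 + 3y_2 - 3y_3 + 2y_4 = 0. When solvable, the solutions are x = y + c·(1, -2, 1, -3), c arbitrary (ker(I - K) = span{(1, -2, 1, -3)}, dimension 1).

K has rank 1, so it is an outer product K = u v^T: every row of K is a multiple of one row vector. Reading off the entries, u = (1, -2, 1, -3) and v = (16, 3, -3, 2) (row i of K equals u_i·v^T). A rank-one matrix u v^T satisfies K u = u (v·u) and kills the (3)-dimensional subspace v^⊥, so its characteristic polynomial is lambda^3 (lambda - v·u) with v·u = tr K = 1. Hence the eigenvalues of I - K are 1 (multiplicity 3) and 1 - (1) = 0, so det(I - K) = 0. (Direct check: I - K =
[[-15, -3, 3, -2],
 [32, 7, -6, 4],
 [-16, -3, 4, -2],
 [48, 9, -9, 7]]
has determinant 0.) So 1 is an eigenvalue of K and (I - K) is not invertible. The finite-dimensional Fredholm alternative says: either (I - K) is invertible, or ker(I - K) ≠ {0} and then range(I - K) = ker((I - K)^*)^⊥, with dim ker(I - K) = dim ker((I - K)^*). We are in the second case, so we need both kernels. Kernel of I - K: (I - K) u = u - u (v·u) = u - u = 0, so ker(I - K) = span{u} = span{(1, -2, 1, -3)} (it is exactly 1-dimensional because rank(I - K) = 3). Kernel of the adjoint: K is real, so (I - K)^* = I - K^T = I - v u^T, and (I - v u^T) v = v - v (u·v) = 0; hence ker((I - K)^*) = span{v} = span{(16, 3, -3, 2)}. Therefore (I - K) x = y is solvable iff <y, v> = 0, i.e. iff 16y_1 + 3y_2 - 3y_3 + 2y_4 = 0. When this holds, K y = u (v·y) = 0, so (I - K) y = y and x = y is a particular solution; the full solution set is the line x = y + c·u = y + c·(1, -2, 1, -3), c ∈ C.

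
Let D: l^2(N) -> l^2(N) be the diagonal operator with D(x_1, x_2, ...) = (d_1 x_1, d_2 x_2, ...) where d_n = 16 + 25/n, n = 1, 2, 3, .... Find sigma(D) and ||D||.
sigma(D) = {16 + 25/n : n ≥ 1} ∪ {16}; ||D|| = 41

A bounded diagonal operator on l^2 with diagonal entries d_n has spectrum equal to the closure of {d_n : n ≥ 1}: every d_n is an eigenvalue (with eigenvector e_n), so {d_n} ⊂ sigma(D); the spectrum is closed, so its closure is too; and for lambda not in the closure, (D - lambda I) has bounded inverse (the diagonal entries 1/(d_n - lambda) are bounded). For our sequence d_n = 16 + 25/n, n = 1, 2, 3, ...:
  - {d_n} = {16 + 25/n : n ≥ 1}; the only limit point is 16
  - closure = {16 + 25/n : n ≥ 1} ∪ {16}
For the norm: a diagonal operator has ||D|| = sup_n |d_n|. Here d_n = 16 + 25/n is positive and decreasing, so sup_n |d_n| = d_1 = 16 + 25 = 41. So ||D|| = 41.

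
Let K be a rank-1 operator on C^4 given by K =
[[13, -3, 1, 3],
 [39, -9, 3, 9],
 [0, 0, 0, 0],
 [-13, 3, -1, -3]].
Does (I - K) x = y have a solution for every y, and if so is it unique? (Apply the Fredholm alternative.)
(I - K) is singular (det(I - K) = 0, i.e. 1 ∈ sigma(K)). (I - K) x = y is solvable iff y ⊥ ker((I - K)^*) = span{(13, -3, 1, 3)}, i.e. iff 13y_1 - 3y_2 + y_3 + 3y_4 = 0. When solvable, the solutions are x = y + c·(1, 3, 0, -1), c arbitrary (ker(I - K) = span{(1, 3, 0, -1)}, dimension 1).

K has rank 1, so it is an outer product K = u v^T: every row of K is a multiple of one row vector. Reading off the entries, u = (1, 3, 0, -1) and v = (13, -3, 1, 3) (row i of K equals u_i·v^T). A rank-one matrix u v^T satisfies K u = u (v·u) and kills the (3)-dimensional subspace v^⊥, so its characteristic polynomial is lambda^3 (lambda - v·u) with v·u = tr K = 1. Hence the eigenvalues of I - K are 1 (multiplicity 3) and 1 - (1) = 0, so det(I - K) = 0. (Direct check: I - K =
[[-12, 3, -1, -3],
 [-39, 10, -3, -9],
 [0, 0, 1, 0],
 [13, -3, 1, 4]]
has determinant 0.) So 1 is an eigenvalue of K and (I - K) is not invertible. The finite-dimensional Fredholm alternative says: either (I - K) is invertible, or ker(I - K) ≠ {0} and then range(I - K) = ker((I - K)^*)^⊥, with dim ker(I - K) = dim ker((I - K)^*). We are in the second case, so we need both kernels. Kernel of I - K: (I - K) u = u - u (v·u) = u - u = 0, so ker(I - K) = span{u} = span{(1, 3, 0, -1)} (it is exactly 1-dimensional because rank(I - K) = 3). Kernel of the adjoint: K is real, so (I - K)^* = I - K^T = I - v u^T, and (I - v u^T) v = v - v (u·v) = 0; hence ker((I - K)^*) = span{v} = span{(13, -3, 1, 3)}. Therefore (I - K) x = y is solvable iff <y, v> = 0, i.e. iff 13y_1 - 3y_2 + y_3 + 3y_4 = 0. When this holds, K y = u (v·y) = 0, so (I - K) y = y and x = y is a particular solution; the full solution set is the line x = y + c·u = y + c·(1, 3, 0, -1), c ∈ C.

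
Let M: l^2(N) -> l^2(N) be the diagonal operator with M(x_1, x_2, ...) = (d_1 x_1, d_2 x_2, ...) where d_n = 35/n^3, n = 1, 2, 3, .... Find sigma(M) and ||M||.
sigma(M) = {35/n^3 : n ≥ 1} ∪ {0}; ||M|| = 35

A bounded diagonal operator on l^2 with diagonal entries d_n has spectrum equal to the closure of {d_n : n ≥ 1}: every d_n is an eigenvalue (with eigenvector e_n), so {d_n} ⊂ sigma(M); the spectrum is closed, so its closure is too; and for lambda not in the closure, (M - lambda I) has bounded inverse (the diagonal entries 1/(d_n - lambda) are bounded). For our sequence d_n = 35/n^3, n = 1, 2, 3, ...:
  - {d_n} = {35/n^3 : n ≥ 1}; the only limit point is 0
  - closure = {35/n^3 : n ≥ 1} ∪ {0}
For the norm: a diagonal operator has ||M|| = sup_n |d_n|. Here d_n = 35/n^3 is positive and decreasing, so sup_n |d_n| = d_1 = 35. So ||M|| = 35.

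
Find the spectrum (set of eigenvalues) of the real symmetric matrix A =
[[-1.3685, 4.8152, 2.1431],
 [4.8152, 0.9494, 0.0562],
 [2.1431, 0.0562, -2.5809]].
sigma(A) ≈ {-6, -2, 5}

A is real symmetric, so its spectrum consists of real eigenvalues. Expanding the characteristic polynomial of the displayed matrix gives
  det(λ I - A) = p(λ) = λ^3 + (3)λ^2 + (-28)λ + (-59.9981).
Solving p(λ) = 0 yields eigenvalues ≈ -6, -2, 5. (A is shown rounded to 4 decimals, so these recover the underlying integer eigenvalues to within that precision.)
Verification: the trace of A = -3 equals the sum of eigenvalues -3, and det(A) ≈ 59.9981 matches the eigenvalue product 60.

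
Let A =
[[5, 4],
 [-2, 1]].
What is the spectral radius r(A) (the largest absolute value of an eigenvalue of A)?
r(A) = sqrt(13) ≈ 3.6056

The eigenvalues of A are the roots of its characteristic polynomial. With M = A (coefficients from the trace and determinant):
  p(λ) = det(λ I - M) = λ^2 - 6λ + 13.
For λ^2 - 6λ + 13 the discriminant is -16. It is negative, so the roots are the complex-conjugate pair λ = 3 ± (sqrt(16)/2) i ≈ 3 ± 2i. For a conjugate pair the product of the roots equals the constant term, so |λ|^2 = 13 and |λ| = sqrt(13) ≈ 3.6056.
Thus the eigenvalues (to 4 decimals) are 3 ± 2i (modulus 3.6056). The spectral radius is the largest modulus: r(A) = sqrt(13) ≈ 3.6056. (Cross-check: r(A) ≤ ||A||_2 ≈ 6.4787; equality holds whenever A is normal, though it can also hold for some non-normal A.)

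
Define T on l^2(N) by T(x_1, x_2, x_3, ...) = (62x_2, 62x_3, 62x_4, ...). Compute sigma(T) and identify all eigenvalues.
sigma(T) = closed disk {z in C : |z| ≤ 62}; sigma_p(T) = open disk {z in C : |z| < 62}

Note T = 62·V where V is the unit left shift (V x)_k = x_{k+1}; so sigma(T) = 62·sigma(V) and ||T|| = 62||V||. ||T x||^2 = 3844sum_{k≥2} |x_k|^2 ≤ 3844||x||^2, with equality on {x : x_1 = 0}, so ||T|| = 62. For any lambda with |lambda| < 62, set r = lambda/62 (|r| < 1); the vector x = (1, r, r^2, ...) is in l^2 and satisfies T x = 62(r, r^2, ...) = lambda x, so lambda is an eigenvalue. On the boundary |lambda| = 62 the geometric series diverges, so no l^2 eigenvector exists, but these lambda lie in the approximate point spectrum. Hence sigma(T) is the closed disk of radius 62 and sigma_p(T) is the open disk.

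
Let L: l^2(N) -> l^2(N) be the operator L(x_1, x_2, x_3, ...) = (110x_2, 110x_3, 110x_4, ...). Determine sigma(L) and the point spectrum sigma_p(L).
sigma(L) = closed disk {z in C : |z| ≤ 110}; sigma_p(L) = open disk {z in C : |z| < 110}

Note L = 110·V where V is the unit left shift (V x)_k = x_{k+1}; so sigma(L) = 110·sigma(V) and ||L|| = 110||V||. ||L x||^2 = 12100sum_{k≥2} |x_k|^2 ≤ 12100||x||^2, with equality on {x : x_1 = 0}, so ||L|| = 110. For any lambda with |lambda| < 110, set r = lambda/110 (|r| < 1); the vector x = (1, r, r^2, ...) is in l^2 and satisfies L x = 110(r, r^2, ...) = lambda x, so lambda is an eigenvalue. On the boundary |lambda| = 110 the geometric series diverges, so no l^2 eigenvector exists, but these lambda lie in the approximate point spectrum. Hence sigma(L) is the closed disk of radius 110 and sigma_p(L) is the open disk.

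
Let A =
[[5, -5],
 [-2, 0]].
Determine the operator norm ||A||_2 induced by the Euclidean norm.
||A||_2 = sqrt((54 + sqrt(2516))/2) ≈ 7.2166 (= sqrt(largest eigenvalue of A^T A))

||A||_2 = sigma_max(A) = sqrt(lambda_max(A^T A)). Form the symmetric matrix M = A^T A =
[[29, -25],
 [-25, 25]].
Its characteristic polynomial (trace, determinant of M give the coefficients) is
  p(λ) = det(λ I - M) = λ^2 - 54λ + 100.
For λ^2 - 54λ + 100 the discriminant is 2516. It is nonnegative but not a perfect square, so the roots are real and irrational: λ = (54 ± sqrt(2516))/2 ≈ 52.0799, 1.9201.
So the eigenvalues of A^T A are ≈ 1.9201, 52.0799 (all ≥ 0, as they must be for A^T A). The largest is λ_max = (54 + sqrt(2516))/2 ≈ 52.0799, hence ||A||_2 = sqrt(λ_max) = sqrt((54 + sqrt(2516))/2) ≈ 7.2166.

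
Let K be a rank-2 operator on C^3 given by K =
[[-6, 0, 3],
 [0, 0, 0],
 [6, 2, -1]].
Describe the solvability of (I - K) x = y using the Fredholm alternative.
(I - K) is invertible (det(I - K) = -4 ≠ 0), so for every y in C^3 the equation (I - K) x = y has a unique solution.

K has rank 2 and factors as K = U V^T = u1 v1^T + u2 v2^T with u1 = (0, 0, -2), v1 = (-2, -1, 0), u2 = (3, 0, -1), v2 = (-2, 0, 1) (multiplying out reproduces the displayed K). The nonzero eigenvalues of U V^T coincide with those of the 2 x 2 matrix G = V^T U = [[v1·u1, v1·u2], [v2·u1, v2·u2]] = [[0, -6], [-2, -7]], and by the Sylvester determinant identity det(I_3 - U V^T) = det(I_2 - V^T U) = det([[1, 6], [2, 8]]) = (1)(8) - (6)(2) = -4. (Direct check: I - K =
[[7, 0, -3],
 [0, 1, 0],
 [-6, -2, 2]]
has determinant -4.) The finite-dimensional Fredholm alternative says: either (I - K) is invertible, or ker(I - K) ≠ {0} and then range(I - K) = ker((I - K)^*)^⊥, with dim ker(I - K) = dim ker((I - K)^*). Since det(I - K) ≠ 0, 1 is not an eigenvalue of K and ker(I - K) = {0}, so we are in the first case: for every y there is a unique x = (I - K)^(-1) y. (Explicitly, by the Woodbury identity, (I - U V^T)^(-1) = I + U (I_2 - G)^(-1) V^T.)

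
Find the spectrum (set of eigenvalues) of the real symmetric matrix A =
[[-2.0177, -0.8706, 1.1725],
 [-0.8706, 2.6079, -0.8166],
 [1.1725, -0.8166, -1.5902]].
sigma(A) ≈ {-3, -1, 3}

A is real symmetric, so its spectrum consists of real eigenvalues. Expanding the characteristic polynomial of the displayed matrix gives
  det(λ I - A) = p(λ) = λ^3 + (1)λ^2 + (-9)λ + (-9).
Solving p(λ) = 0 yields eigenvalues ≈ -3, -1, 3. (A is shown rounded to 4 decimals, so these recover the underlying integer eigenvalues to within that precision.)
Verification: the trace of A = -1 equals the sum of eigenvalues -1, and det(A) ≈ 9.0002 matches the eigenvalue product 9.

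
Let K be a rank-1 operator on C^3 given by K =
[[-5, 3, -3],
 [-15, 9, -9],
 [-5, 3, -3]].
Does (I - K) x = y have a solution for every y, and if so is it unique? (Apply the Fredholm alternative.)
(I - K) is singular (det(I - K) = 0, i.e. 1 ∈ sigma(K)). (I - K) x = y is solvable iff y ⊥ ker((I - K)^*) = span{(-5, 3, -3)}, i.e. iff -5y_1 + 3y_2 - 3y_3 = 0. When solvable, the solutions are x = y + c·(1, 3, 1), c arbitrary (ker(I - K) = span{(1, 3, 1)}, dimension 1).

K has rank 1, so it is an outer product K = u v^T: every row of K is a multiple of one row vector. Reading off the entries, u = (1, 3, 1) and v = (-5, 3, -3) (row i of K equals u_i·v^T). A rank-one matrix u v^T satisfies K u = u (v·u) and kills the (2)-dimensional subspace v^⊥, so its characteristic polynomial is lambda^2 (lambda - v·u) with v·u = tr K = 1. Hence the eigenvalues of I - K are 1 (multiplicity 2) and 1 - (1) = 0, so det(I - K) = 0. (Direct check: I - K =
[[6, -3, 3],
 [15, -8, 9],
 [5, -3, 4]]
has determinant 0.) So 1 is an eigenvalue of K and (I - K) is not invertible. The finite-dimensional Fredholm alternative says: either (I - K) is invertible, or ker(I - K) ≠ {0} and then range(I - K) = ker((I - K)^*)^⊥, with dim ker(I - K) = dim ker((I - K)^*). We are in the second case, so we need both kernels. Kernel of I - K: (I - K) u = u - u (v·u) = u - u = 0, so ker(I - K) = span{u} = span{(1, 3, 1)} (it is exactly 1-dimensional because rank(I - K) = 2). Kernel of the adjoint: K is real, so (I - K)^* = I - K^T = I - v u^T, and (I - v u^T) v = v - v (u·v) = 0; hence ker((I - K)^*) = span{v} = span{(-5, 3, -3)}. Therefore (I - K) x = y is solvable iff <y, v> = 0, i.e. iff -5y_1 + 3y_2 - 3y_3 = 0. When this holds, K y = u (v·y) = 0, so (I - K) y = y and x = y is a particular solution; the full solution set is the line x = y + c·u = y + c·(1, 3, 1), c ∈ C.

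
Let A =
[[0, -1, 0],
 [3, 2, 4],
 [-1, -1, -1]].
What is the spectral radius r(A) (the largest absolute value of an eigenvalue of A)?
r(A) ≈ 2.1991

The eigenvalues of A are the roots of its characteristic polynomial. With M = A (coefficients from the trace, the sum of principal 2x2 minors, and det A):
  p(λ) = det(λ I - M) = λ^3 - λ^2 + 5λ - 1.
No integer candidate from the rational root theorem (±divisors of 1) is a root, so the roots are irrational. The cubic discriminant is Δ = -416 < 0, so there is one real root and a complex-conjugate pair. p(0) = -1 and p(1) = 4 have opposite signs, so a root lies in (0, 1); Newton's method refines it to λ ≈ 0.2068. Dividing out (λ - (0.2068)) leaves approximately λ^2 - 0.7932λ + 4.836. For λ^2 - 0.7932λ + 4.836 the discriminant is -18.7147. It is negative, so the remaining roots are the complex-conjugate pair λ ≈ 0.3966 ± 2.163i. Their product equals the constant term, so |λ|^2 ≈ 4.836 and |λ| ≈ 2.1991.
Thus the eigenvalues (to 4 decimals) are 0.2068 (modulus 0.2068); 0.3966 ± 2.163i (modulus 2.1991). The spectral radius is the largest modulus: r(A) ≈ 2.1991. (Cross-check: r(A) ≤ ||A||_2 ≈ 5.6541; equality holds whenever A is normal, though it can also hold for some non-normal A.)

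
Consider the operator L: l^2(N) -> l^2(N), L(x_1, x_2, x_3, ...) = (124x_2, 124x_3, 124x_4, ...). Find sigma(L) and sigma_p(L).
sigma(L) = closed disk {z in C : |z| ≤ 124}; sigma_p(L) = open disk {z in C : |z| < 124}

Note L = 124·V where V is the unit left shift (V x)_k = x_{k+1}; so sigma(L) = 124·sigma(V) and ||L|| = 124||V||. ||L x||^2 = 15376sum_{k≥2} |x_k|^2 ≤ 15376||x||^2, with equality on {x : x_1 = 0}, so ||L|| = 124. For any lambda with |lambda| < 124, set r = lambda/124 (|r| < 1); the vector x = (1, r, r^2, ...) is in l^2 and satisfies L x = 124(r, r^2, ...) = lambda x, so lambda is an eigenvalue. On the boundary |lambda| = 124 the geometric series diverges, so no l^2 eigenvector exists, but these lambda lie in the approximate point spectrum. Hence sigma(L) is the closed disk of radius 124 and sigma_p(L) is the open disk.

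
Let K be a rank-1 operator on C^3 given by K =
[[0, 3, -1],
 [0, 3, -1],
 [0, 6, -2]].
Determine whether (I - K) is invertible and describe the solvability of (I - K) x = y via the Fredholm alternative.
(I - K) is singular (det(I - K) = 0, i.e. 1 ∈ sigma(K)). (I - K) x = y is solvable iff y ⊥ ker((I - K)^*) = span{(0, 3, -1)}, i.e. iff 3y_2 - y_3 = 0. When solvable, the solutions are x = y + c·(1, 1, 2), c arbitrary (ker(I - K) = span{(1, 1, 2)}, dimension 1).

K has rank 1, so it is an outer product K = u v^T: every row of K is a multiple of one row vector. Reading off the entries, u = (1, 1, 2) and v = (0, 3, -1) (row i of K equals u_i·v^T). A rank-one matrix u v^T satisfies K u = u (v·u) and kills the (2)-dimensional subspace v^⊥, so its characteristic polynomial is lambda^2 (lambda - v·u) with v·u = tr K = 1. Hence the eigenvalues of I - K are 1 (multiplicity 2) and 1 - (1) = 0, so det(I - K) = 0. (Direct check: I - K =
[[1, -3, 1],
 [0, -2, 1],
 [0, -6, 3]]
has determinant 0.) So 1 is an eigenvalue of K and (I - K) is not invertible. The finite-dimensional Fredholm alternative says: either (I - K) is invertible, or ker(I - K) ≠ {0} and then range(I - K) = ker((I - K)^*)^⊥, with dim ker(I - K) = dim ker((I - K)^*). We are in the second case, so we need both kernels. Kernel of I - K: (I - K) u = u - u (v·u) = u - u = 0, so ker(I - K) = span{u} = span{(1, 1, 2)} (it is exactly 1-dimensional because rank(I - K) = 2). Kernel of the adjoint: K is real, so (I - K)^* = I - K^T = I - v u^T, and (I - v u^T) v = v - v (u·v) = 0; hence ker((I - K)^*) = span{v} = span{(0, 3, -1)}. Therefore (I - K) x = y is solvable iff <y, v> = 0, i.e. iff 3y_2 - y_3 = 0. When this holds, K y = u (v·y) = 0, so (I - K) y = y and x = y is a particular solution; the full solution set is the line x = y + c·u = y + c·(1, 1, 2), c ∈ C.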